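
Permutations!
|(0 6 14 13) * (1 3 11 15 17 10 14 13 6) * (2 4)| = |(0 1 3 11 15 17 10 14 6 13)(2 4)| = 10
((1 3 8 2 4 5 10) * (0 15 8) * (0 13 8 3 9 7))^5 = ((0 15 3 13 8 2 4 5 10 1 9 7))^5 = (0 2 9 13 10 15 4 7 8 1 3 5)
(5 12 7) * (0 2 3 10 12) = [2, 1, 3, 10, 4, 0, 6, 5, 8, 9, 12, 11, 7] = (0 2 3 10 12 7 5)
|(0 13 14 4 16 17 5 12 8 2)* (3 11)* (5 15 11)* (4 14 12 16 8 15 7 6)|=14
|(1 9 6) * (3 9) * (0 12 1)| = 6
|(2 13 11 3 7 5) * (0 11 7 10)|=4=|(0 11 3 10)(2 13 7 5)|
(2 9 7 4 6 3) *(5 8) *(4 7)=(2 9 4 6 3)(5 8)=[0, 1, 9, 2, 6, 8, 3, 7, 5, 4]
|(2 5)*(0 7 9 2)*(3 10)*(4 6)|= 10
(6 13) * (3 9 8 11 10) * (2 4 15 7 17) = (2 4 15 7 17)(3 9 8 11 10)(6 13) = [0, 1, 4, 9, 15, 5, 13, 17, 11, 8, 3, 10, 12, 6, 14, 7, 16, 2]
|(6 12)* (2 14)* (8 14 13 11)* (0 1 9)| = 30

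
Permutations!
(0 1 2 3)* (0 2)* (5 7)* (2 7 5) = [1, 0, 3, 7, 4, 5, 6, 2] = (0 1)(2 3 7)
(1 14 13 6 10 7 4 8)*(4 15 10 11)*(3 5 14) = (1 3 5 14 13 6 11 4 8)(7 15 10) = [0, 3, 2, 5, 8, 14, 11, 15, 1, 9, 7, 4, 12, 6, 13, 10]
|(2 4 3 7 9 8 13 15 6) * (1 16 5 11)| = |(1 16 5 11)(2 4 3 7 9 8 13 15 6)| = 36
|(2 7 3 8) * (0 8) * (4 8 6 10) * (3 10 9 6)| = 10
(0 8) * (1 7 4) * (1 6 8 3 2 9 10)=(0 3 2 9 10 1 7 4 6 8)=[3, 7, 9, 2, 6, 5, 8, 4, 0, 10, 1]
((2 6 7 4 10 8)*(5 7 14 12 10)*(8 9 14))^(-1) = ((2 6 8)(4 5 7)(9 14 12 10))^(-1) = (2 8 6)(4 7 5)(9 10 12 14)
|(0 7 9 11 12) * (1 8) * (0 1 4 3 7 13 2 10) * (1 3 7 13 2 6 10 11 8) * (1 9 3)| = 13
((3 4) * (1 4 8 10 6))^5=((1 4 3 8 10 6))^5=(1 6 10 8 3 4)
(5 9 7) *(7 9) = [0, 1, 2, 3, 4, 7, 6, 5, 8, 9] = (9)(5 7)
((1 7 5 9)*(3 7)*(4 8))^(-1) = ((1 3 7 5 9)(4 8))^(-1) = (1 9 5 7 3)(4 8)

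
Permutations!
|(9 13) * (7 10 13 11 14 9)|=|(7 10 13)(9 11 14)|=3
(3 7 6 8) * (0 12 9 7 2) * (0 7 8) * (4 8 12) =[4, 1, 7, 2, 8, 5, 0, 6, 3, 12, 10, 11, 9] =(0 4 8 3 2 7 6)(9 12)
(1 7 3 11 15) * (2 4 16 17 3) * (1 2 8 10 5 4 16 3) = (1 7 8 10 5 4 3 11 15 2 16 17) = [0, 7, 16, 11, 3, 4, 6, 8, 10, 9, 5, 15, 12, 13, 14, 2, 17, 1]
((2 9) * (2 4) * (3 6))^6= (9)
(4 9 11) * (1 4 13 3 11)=(1 4 9)(3 11 13)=[0, 4, 2, 11, 9, 5, 6, 7, 8, 1, 10, 13, 12, 3]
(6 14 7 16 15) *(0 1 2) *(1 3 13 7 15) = (0 3 13 7 16 1 2)(6 14 15) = [3, 2, 0, 13, 4, 5, 14, 16, 8, 9, 10, 11, 12, 7, 15, 6, 1]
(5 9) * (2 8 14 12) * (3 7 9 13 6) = (2 8 14 12)(3 7 9 5 13 6) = [0, 1, 8, 7, 4, 13, 3, 9, 14, 5, 10, 11, 2, 6, 12]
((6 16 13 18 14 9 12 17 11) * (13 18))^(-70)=((6 16 18 14 9 12 17 11))^(-70)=(6 18 9 17)(11 16 14 12)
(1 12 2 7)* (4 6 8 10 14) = (1 12 2 7)(4 6 8 10 14) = [0, 12, 7, 3, 6, 5, 8, 1, 10, 9, 14, 11, 2, 13, 4]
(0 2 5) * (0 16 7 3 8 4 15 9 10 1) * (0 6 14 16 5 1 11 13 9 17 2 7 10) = (0 7 3 8 4 15 17 2 1 6 14 16 10 11 13 9) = [7, 6, 1, 8, 15, 5, 14, 3, 4, 0, 11, 13, 12, 9, 16, 17, 10, 2]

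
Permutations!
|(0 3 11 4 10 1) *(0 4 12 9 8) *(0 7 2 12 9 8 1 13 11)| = 12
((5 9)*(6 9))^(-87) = (9)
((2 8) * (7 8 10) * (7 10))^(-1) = (10)(2 8 7)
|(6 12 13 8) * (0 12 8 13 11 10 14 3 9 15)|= |(0 12 11 10 14 3 9 15)(6 8)|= 8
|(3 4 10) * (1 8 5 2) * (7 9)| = 12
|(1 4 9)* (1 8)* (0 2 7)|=12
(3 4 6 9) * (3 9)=(9)(3 4 6)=[0, 1, 2, 4, 6, 5, 3, 7, 8, 9]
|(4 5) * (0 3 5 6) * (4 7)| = |(0 3 5 7 4 6)| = 6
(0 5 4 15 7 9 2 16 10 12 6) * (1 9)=(0 5 4 15 7 1 9 2 16 10 12 6)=[5, 9, 16, 3, 15, 4, 0, 1, 8, 2, 12, 11, 6, 13, 14, 7, 10]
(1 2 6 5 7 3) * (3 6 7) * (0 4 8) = (0 4 8)(1 2 7 6 5 3) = [4, 2, 7, 1, 8, 3, 5, 6, 0]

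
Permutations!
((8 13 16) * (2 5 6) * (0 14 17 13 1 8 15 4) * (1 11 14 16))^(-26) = (0 15)(1 17 11)(2 5 6)(4 16)(8 13 14)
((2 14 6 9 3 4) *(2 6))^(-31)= (2 14)(3 4 6 9)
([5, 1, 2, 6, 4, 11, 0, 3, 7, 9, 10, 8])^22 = [5, 1, 2, 6, 4, 11, 0, 3, 7, 9, 10, 8]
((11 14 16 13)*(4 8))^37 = (4 8)(11 14 16 13) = ((4 8)(11 14 16 13))^37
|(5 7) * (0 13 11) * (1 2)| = |(0 13 11)(1 2)(5 7)| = 6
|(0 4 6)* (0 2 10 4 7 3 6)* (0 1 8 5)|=|(0 7 3 6 2 10 4 1 8 5)|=10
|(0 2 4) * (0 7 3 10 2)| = 5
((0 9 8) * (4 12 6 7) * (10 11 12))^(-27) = (4 12)(6 10)(7 11)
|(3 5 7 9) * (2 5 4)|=6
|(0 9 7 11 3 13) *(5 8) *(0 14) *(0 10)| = 8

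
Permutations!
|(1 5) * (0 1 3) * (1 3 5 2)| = 2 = |(5)(0 3)(1 2)|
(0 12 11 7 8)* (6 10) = [12, 1, 2, 3, 4, 5, 10, 8, 0, 9, 6, 7, 11] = (0 12 11 7 8)(6 10)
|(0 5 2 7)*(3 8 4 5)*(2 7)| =6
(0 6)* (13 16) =(0 6)(13 16) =[6, 1, 2, 3, 4, 5, 0, 7, 8, 9, 10, 11, 12, 16, 14, 15, 13]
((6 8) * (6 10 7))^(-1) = (6 7 10 8)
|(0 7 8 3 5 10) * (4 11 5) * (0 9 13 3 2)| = |(0 7 8 2)(3 4 11 5 10 9 13)| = 28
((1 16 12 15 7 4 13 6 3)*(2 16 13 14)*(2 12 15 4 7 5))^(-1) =(1 3 6 13)(2 5 15 16)(4 12 14)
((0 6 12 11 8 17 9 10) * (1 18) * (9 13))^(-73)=(0 10 9 13 17 8 11 12 6)(1 18)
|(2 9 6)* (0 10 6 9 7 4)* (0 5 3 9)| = 9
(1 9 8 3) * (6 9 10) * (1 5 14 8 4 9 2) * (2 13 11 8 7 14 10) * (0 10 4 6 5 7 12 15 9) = (0 10 5 4)(1 2)(3 7 14 12 15 9 6 13 11 8) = [10, 2, 1, 7, 0, 4, 13, 14, 3, 6, 5, 8, 15, 11, 12, 9]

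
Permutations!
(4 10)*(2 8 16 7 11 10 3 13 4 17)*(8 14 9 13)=(2 14 9 13 4 3 8 16 7 11 10 17)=[0, 1, 14, 8, 3, 5, 6, 11, 16, 13, 17, 10, 12, 4, 9, 15, 7, 2]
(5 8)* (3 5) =(3 5 8) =[0, 1, 2, 5, 4, 8, 6, 7, 3]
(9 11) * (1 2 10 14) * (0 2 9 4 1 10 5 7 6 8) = (0 2 5 7 6 8)(1 9 11 4)(10 14) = [2, 9, 5, 3, 1, 7, 8, 6, 0, 11, 14, 4, 12, 13, 10]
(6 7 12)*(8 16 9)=(6 7 12)(8 16 9)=[0, 1, 2, 3, 4, 5, 7, 12, 16, 8, 10, 11, 6, 13, 14, 15, 9]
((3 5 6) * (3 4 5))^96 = (6)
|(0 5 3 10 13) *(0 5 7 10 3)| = |(0 7 10 13 5)| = 5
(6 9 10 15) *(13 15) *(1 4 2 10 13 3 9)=[0, 4, 10, 9, 2, 5, 1, 7, 8, 13, 3, 11, 12, 15, 14, 6]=(1 4 2 10 3 9 13 15 6)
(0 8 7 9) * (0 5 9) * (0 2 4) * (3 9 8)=[3, 1, 4, 9, 0, 8, 6, 2, 7, 5]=(0 3 9 5 8 7 2 4)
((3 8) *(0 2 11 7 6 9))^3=(0 7)(2 6)(3 8)(9 11)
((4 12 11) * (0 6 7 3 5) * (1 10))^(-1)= (0 5 3 7 6)(1 10)(4 11 12)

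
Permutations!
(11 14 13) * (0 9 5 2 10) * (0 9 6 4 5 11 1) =(0 6 4 5 2 10 9 11 14 13 1) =[6, 0, 10, 3, 5, 2, 4, 7, 8, 11, 9, 14, 12, 1, 13]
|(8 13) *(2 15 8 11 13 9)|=|(2 15 8 9)(11 13)|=4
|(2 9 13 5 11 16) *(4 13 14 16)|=|(2 9 14 16)(4 13 5 11)|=4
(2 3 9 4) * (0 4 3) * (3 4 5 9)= [5, 1, 0, 3, 2, 9, 6, 7, 8, 4]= (0 5 9 4 2)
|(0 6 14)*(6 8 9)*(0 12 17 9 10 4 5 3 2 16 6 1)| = 14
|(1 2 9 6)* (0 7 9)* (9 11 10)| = |(0 7 11 10 9 6 1 2)| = 8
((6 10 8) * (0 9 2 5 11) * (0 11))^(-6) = (11)(0 2)(5 9)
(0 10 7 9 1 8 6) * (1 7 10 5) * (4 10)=[5, 8, 2, 3, 10, 1, 0, 9, 6, 7, 4]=(0 5 1 8 6)(4 10)(7 9)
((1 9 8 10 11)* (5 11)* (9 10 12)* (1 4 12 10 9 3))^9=((1 9 8 10 5 11 4 12 3))^9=(12)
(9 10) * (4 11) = (4 11)(9 10) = [0, 1, 2, 3, 11, 5, 6, 7, 8, 10, 9, 4]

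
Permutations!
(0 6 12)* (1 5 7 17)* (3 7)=(0 6 12)(1 5 3 7 17)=[6, 5, 2, 7, 4, 3, 12, 17, 8, 9, 10, 11, 0, 13, 14, 15, 16, 1]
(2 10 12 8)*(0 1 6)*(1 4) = (0 4 1 6)(2 10 12 8) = [4, 6, 10, 3, 1, 5, 0, 7, 2, 9, 12, 11, 8]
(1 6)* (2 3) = (1 6)(2 3) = [0, 6, 3, 2, 4, 5, 1]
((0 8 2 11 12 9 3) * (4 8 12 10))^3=((0 12 9 3)(2 11 10 4 8))^3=(0 3 9 12)(2 4 11 8 10)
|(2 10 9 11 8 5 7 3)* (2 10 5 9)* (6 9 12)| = 5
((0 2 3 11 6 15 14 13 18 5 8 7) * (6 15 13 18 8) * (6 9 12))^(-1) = (0 7 8 13 6 12 9 5 18 14 15 11 3 2)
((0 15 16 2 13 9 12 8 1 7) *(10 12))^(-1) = (0 7 1 8 12 10 9 13 2 16 15)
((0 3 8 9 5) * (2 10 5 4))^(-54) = ((0 3 8 9 4 2 10 5))^(-54) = (0 8 4 10)(2 5 3 9)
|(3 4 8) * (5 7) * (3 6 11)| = |(3 4 8 6 11)(5 7)| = 10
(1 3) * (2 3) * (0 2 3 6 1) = (0 2 6 1 3) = [2, 3, 6, 0, 4, 5, 1]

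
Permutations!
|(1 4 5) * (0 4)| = |(0 4 5 1)| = 4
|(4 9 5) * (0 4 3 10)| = |(0 4 9 5 3 10)| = 6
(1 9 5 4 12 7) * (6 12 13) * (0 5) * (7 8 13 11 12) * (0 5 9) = (0 9 5 4 11 12 8 13 6 7 1) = [9, 0, 2, 3, 11, 4, 7, 1, 13, 5, 10, 12, 8, 6]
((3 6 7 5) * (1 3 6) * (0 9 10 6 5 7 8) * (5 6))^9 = ((0 9 10 5 6 8)(1 3))^9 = (0 5)(1 3)(6 9)(8 10)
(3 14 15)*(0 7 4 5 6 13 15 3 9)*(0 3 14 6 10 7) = (3 6 13 15 9)(4 5 10 7) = [0, 1, 2, 6, 5, 10, 13, 4, 8, 3, 7, 11, 12, 15, 14, 9]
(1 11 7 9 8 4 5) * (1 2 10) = [0, 11, 10, 3, 5, 2, 6, 9, 4, 8, 1, 7] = (1 11 7 9 8 4 5 2 10)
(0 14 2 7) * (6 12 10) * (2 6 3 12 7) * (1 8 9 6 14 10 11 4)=(14)(0 10 3 12 11 4 1 8 9 6 7)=[10, 8, 2, 12, 1, 5, 7, 0, 9, 6, 3, 4, 11, 13, 14]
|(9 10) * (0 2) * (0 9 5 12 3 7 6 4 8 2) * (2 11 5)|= |(2 9 10)(3 7 6 4 8 11 5 12)|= 24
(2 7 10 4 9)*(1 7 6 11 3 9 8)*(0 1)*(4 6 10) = (0 1 7 4 8)(2 10 6 11 3 9) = [1, 7, 10, 9, 8, 5, 11, 4, 0, 2, 6, 3]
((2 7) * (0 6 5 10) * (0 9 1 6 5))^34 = ((0 5 10 9 1 6)(2 7))^34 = (0 1 10)(5 6 9)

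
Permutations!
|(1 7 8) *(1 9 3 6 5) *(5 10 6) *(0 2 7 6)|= 10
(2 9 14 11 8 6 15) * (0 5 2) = (0 5 2 9 14 11 8 6 15) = [5, 1, 9, 3, 4, 2, 15, 7, 6, 14, 10, 8, 12, 13, 11, 0]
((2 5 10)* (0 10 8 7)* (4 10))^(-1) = ((0 4 10 2 5 8 7))^(-1) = (0 7 8 5 2 10 4)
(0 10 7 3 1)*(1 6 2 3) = (0 10 7 1)(2 3 6) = [10, 0, 3, 6, 4, 5, 2, 1, 8, 9, 7]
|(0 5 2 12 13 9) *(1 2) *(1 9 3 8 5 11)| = |(0 11 1 2 12 13 3 8 5 9)| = 10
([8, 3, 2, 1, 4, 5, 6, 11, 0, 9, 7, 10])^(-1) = [8, 3, 2, 1, 4, 5, 6, 10, 0, 9, 11, 7]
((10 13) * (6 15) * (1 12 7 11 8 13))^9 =(1 7 8 10 12 11 13)(6 15)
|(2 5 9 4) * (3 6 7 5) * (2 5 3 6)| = 12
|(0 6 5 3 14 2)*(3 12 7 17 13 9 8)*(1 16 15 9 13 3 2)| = |(0 6 5 12 7 17 3 14 1 16 15 9 8 2)| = 14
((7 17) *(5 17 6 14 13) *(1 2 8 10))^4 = ((1 2 8 10)(5 17 7 6 14 13))^4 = (5 14 7)(6 17 13)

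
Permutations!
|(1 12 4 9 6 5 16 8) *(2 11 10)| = 24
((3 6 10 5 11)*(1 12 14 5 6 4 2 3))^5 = ((1 12 14 5 11)(2 3 4)(6 10))^5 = (14)(2 4 3)(6 10)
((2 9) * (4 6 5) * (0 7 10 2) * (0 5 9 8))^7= (0 10 8 7 2)(4 5 9 6)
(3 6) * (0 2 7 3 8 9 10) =(0 2 7 3 6 8 9 10) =[2, 1, 7, 6, 4, 5, 8, 3, 9, 10, 0]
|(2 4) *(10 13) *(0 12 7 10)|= 10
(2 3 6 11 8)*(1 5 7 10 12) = (1 5 7 10 12)(2 3 6 11 8) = [0, 5, 3, 6, 4, 7, 11, 10, 2, 9, 12, 8, 1]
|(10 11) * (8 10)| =3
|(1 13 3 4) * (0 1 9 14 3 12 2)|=20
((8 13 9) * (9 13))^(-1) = ((13)(8 9))^(-1) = (13)(8 9)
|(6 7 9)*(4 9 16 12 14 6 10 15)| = |(4 9 10 15)(6 7 16 12 14)| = 20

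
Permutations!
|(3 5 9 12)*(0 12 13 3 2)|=12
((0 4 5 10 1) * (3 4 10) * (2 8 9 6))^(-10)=(0 1 10)(2 9)(3 5 4)(6 8)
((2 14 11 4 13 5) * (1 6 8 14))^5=(1 4 6 13 8 5 14 2 11)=((1 6 8 14 11 4 13 5 2))^5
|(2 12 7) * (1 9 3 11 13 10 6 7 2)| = 8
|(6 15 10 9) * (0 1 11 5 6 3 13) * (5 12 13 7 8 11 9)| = |(0 1 9 3 7 8 11 12 13)(5 6 15 10)| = 36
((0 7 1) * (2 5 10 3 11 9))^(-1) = (0 1 7)(2 9 11 3 10 5)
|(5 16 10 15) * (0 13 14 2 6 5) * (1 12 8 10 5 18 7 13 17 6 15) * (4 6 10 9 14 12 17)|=|(0 4 6 18 7 13 12 8 9 14 2 15)(1 17 10)(5 16)|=12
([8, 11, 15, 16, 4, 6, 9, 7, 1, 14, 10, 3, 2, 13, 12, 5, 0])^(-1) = (0 16 3 11 1 8)(2 12 14 9 6 5 15)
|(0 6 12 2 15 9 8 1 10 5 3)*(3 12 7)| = |(0 6 7 3)(1 10 5 12 2 15 9 8)| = 8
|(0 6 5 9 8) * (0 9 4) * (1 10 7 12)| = |(0 6 5 4)(1 10 7 12)(8 9)| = 4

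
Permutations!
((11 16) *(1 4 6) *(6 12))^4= (16)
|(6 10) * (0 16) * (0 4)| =|(0 16 4)(6 10)| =6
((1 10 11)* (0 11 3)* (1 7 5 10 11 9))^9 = ((0 9 1 11 7 5 10 3))^9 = (0 9 1 11 7 5 10 3)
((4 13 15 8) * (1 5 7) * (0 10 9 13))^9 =((0 10 9 13 15 8 4)(1 5 7))^9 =(0 9 15 4 10 13 8)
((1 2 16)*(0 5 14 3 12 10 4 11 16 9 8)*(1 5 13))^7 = ((0 13 1 2 9 8)(3 12 10 4 11 16 5 14))^7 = (0 13 1 2 9 8)(3 14 5 16 11 4 10 12)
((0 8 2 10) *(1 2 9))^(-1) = ((0 8 9 1 2 10))^(-1) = (0 10 2 1 9 8)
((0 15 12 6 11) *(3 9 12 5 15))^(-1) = ((0 3 9 12 6 11)(5 15))^(-1) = (0 11 6 12 9 3)(5 15)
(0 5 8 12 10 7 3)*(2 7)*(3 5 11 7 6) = (0 11 7 5 8 12 10 2 6 3) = [11, 1, 6, 0, 4, 8, 3, 5, 12, 9, 2, 7, 10]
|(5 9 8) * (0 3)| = |(0 3)(5 9 8)| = 6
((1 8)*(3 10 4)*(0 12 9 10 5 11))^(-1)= ((0 12 9 10 4 3 5 11)(1 8))^(-1)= (0 11 5 3 4 10 9 12)(1 8)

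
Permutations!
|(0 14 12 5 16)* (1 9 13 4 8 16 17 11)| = 12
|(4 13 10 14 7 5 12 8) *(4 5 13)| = |(5 12 8)(7 13 10 14)| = 12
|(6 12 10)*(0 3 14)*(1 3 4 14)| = |(0 4 14)(1 3)(6 12 10)| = 6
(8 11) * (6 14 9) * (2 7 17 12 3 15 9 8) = (2 7 17 12 3 15 9 6 14 8 11) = [0, 1, 7, 15, 4, 5, 14, 17, 11, 6, 10, 2, 3, 13, 8, 9, 16, 12]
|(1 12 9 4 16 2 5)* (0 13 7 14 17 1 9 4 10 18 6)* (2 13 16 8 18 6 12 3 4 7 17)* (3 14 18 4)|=|(0 16 13 17 1 14 2 5 9 10 6)(4 8)(7 18 12)|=66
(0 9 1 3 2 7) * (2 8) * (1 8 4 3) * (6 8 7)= (0 9 7)(2 6 8)(3 4)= [9, 1, 6, 4, 3, 5, 8, 0, 2, 7]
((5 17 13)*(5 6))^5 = ((5 17 13 6))^5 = (5 17 13 6)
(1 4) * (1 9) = (1 4 9) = [0, 4, 2, 3, 9, 5, 6, 7, 8, 1]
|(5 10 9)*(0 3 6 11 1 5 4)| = 9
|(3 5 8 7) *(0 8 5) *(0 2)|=5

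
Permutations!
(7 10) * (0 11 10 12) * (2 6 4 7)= (0 11 10 2 6 4 7 12)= [11, 1, 6, 3, 7, 5, 4, 12, 8, 9, 2, 10, 0]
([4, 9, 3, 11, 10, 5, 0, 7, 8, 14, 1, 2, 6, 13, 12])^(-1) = (0 6 12 14 9 1 10 4)(2 11 3)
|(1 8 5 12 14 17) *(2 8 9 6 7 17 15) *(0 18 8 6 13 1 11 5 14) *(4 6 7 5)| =39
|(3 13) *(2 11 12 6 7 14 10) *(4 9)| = 14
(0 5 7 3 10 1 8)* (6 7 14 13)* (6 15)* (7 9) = (0 5 14 13 15 6 9 7 3 10 1 8) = [5, 8, 2, 10, 4, 14, 9, 3, 0, 7, 1, 11, 12, 15, 13, 6]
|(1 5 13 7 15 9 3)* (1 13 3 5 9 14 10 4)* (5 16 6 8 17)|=|(1 9 16 6 8 17 5 3 13 7 15 14 10 4)|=14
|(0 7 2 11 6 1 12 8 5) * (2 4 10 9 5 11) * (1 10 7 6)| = 20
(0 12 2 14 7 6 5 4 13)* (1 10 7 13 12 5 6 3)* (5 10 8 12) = [10, 8, 14, 1, 5, 4, 6, 3, 12, 9, 7, 11, 2, 0, 13] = (0 10 7 3 1 8 12 2 14 13)(4 5)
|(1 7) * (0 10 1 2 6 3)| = 7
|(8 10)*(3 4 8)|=|(3 4 8 10)|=4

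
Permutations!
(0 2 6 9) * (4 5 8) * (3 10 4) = (0 2 6 9)(3 10 4 5 8) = [2, 1, 6, 10, 5, 8, 9, 7, 3, 0, 4]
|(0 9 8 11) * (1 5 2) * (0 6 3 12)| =|(0 9 8 11 6 3 12)(1 5 2)| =21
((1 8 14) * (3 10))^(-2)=(1 8 14)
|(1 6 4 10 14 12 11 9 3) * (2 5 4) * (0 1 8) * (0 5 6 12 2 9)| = |(0 1 12 11)(2 6 9 3 8 5 4 10 14)| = 36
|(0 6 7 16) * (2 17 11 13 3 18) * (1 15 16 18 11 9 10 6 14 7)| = |(0 14 7 18 2 17 9 10 6 1 15 16)(3 11 13)| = 12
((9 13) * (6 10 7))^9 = (9 13)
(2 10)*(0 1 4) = [1, 4, 10, 3, 0, 5, 6, 7, 8, 9, 2] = (0 1 4)(2 10)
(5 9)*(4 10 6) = (4 10 6)(5 9) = [0, 1, 2, 3, 10, 9, 4, 7, 8, 5, 6]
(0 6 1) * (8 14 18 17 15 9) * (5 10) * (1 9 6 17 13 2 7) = (0 17 15 6 9 8 14 18 13 2 7 1)(5 10) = [17, 0, 7, 3, 4, 10, 9, 1, 14, 8, 5, 11, 12, 2, 18, 6, 16, 15, 13]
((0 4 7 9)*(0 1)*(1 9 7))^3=((9)(0 4 1))^3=(9)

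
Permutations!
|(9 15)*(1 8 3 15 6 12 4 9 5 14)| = |(1 8 3 15 5 14)(4 9 6 12)| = 12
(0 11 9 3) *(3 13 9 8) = (0 11 8 3)(9 13) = [11, 1, 2, 0, 4, 5, 6, 7, 3, 13, 10, 8, 12, 9]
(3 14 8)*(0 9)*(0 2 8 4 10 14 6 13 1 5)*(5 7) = [9, 7, 8, 6, 10, 0, 13, 5, 3, 2, 14, 11, 12, 1, 4] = (0 9 2 8 3 6 13 1 7 5)(4 10 14)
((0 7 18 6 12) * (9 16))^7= (0 18 12 7 6)(9 16)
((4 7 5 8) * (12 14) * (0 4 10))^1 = (0 4 7 5 8 10)(12 14)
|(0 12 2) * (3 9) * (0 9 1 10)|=|(0 12 2 9 3 1 10)|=7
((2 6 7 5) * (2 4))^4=((2 6 7 5 4))^4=(2 4 5 7 6)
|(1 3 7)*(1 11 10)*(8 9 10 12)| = 8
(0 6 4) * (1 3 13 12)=(0 6 4)(1 3 13 12)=[6, 3, 2, 13, 0, 5, 4, 7, 8, 9, 10, 11, 1, 12]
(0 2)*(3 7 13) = [2, 1, 0, 7, 4, 5, 6, 13, 8, 9, 10, 11, 12, 3] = (0 2)(3 7 13)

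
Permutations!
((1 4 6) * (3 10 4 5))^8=(1 3 4)(5 10 6)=((1 5 3 10 4 6))^8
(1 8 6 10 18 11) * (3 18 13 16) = [0, 8, 2, 18, 4, 5, 10, 7, 6, 9, 13, 1, 12, 16, 14, 15, 3, 17, 11] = (1 8 6 10 13 16 3 18 11)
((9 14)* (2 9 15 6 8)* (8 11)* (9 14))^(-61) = ((2 14 15 6 11 8))^(-61) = (2 8 11 6 15 14)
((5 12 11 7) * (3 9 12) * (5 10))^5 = ((3 9 12 11 7 10 5))^5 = (3 10 11 9 5 7 12)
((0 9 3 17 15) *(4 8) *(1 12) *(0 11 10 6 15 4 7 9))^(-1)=((1 12)(3 17 4 8 7 9)(6 15 11 10))^(-1)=(1 12)(3 9 7 8 4 17)(6 10 11 15)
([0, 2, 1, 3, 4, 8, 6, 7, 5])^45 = (1 2)(5 8)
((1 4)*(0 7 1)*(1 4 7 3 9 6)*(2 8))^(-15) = (0 4 7 1 6 9 3)(2 8)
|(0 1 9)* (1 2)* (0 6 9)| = |(0 2 1)(6 9)| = 6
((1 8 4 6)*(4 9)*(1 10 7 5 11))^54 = (11) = ((1 8 9 4 6 10 7 5 11))^54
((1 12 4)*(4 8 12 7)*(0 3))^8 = (12)(1 4 7)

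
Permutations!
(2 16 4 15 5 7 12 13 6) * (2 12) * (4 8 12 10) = (2 16 8 12 13 6 10 4 15 5 7) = [0, 1, 16, 3, 15, 7, 10, 2, 12, 9, 4, 11, 13, 6, 14, 5, 8]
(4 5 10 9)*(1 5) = [0, 5, 2, 3, 1, 10, 6, 7, 8, 4, 9] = (1 5 10 9 4)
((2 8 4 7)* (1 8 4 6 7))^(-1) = (1 4 2 7 6 8) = ((1 8 6 7 2 4))^(-1)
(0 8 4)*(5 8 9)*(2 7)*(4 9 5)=(0 5 8 9 4)(2 7)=[5, 1, 7, 3, 0, 8, 6, 2, 9, 4]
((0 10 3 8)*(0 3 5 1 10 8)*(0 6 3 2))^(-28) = ((0 8 2)(1 10 5)(3 6))^(-28) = (0 2 8)(1 5 10)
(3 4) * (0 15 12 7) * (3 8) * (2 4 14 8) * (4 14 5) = [15, 1, 14, 5, 2, 4, 6, 0, 3, 9, 10, 11, 7, 13, 8, 12] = (0 15 12 7)(2 14 8 3 5 4)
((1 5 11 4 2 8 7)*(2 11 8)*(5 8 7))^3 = ((1 8 5 7)(4 11))^3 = (1 7 5 8)(4 11)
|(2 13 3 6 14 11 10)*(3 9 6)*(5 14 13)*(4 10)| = 6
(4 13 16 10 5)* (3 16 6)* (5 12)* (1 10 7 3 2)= (1 10 12 5 4 13 6 2)(3 16 7)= [0, 10, 1, 16, 13, 4, 2, 3, 8, 9, 12, 11, 5, 6, 14, 15, 7]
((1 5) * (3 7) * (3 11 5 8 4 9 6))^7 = (1 11 3 9 8 5 7 6 4)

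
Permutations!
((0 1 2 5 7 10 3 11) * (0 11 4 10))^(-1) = ((11)(0 1 2 5 7)(3 4 10))^(-1) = (11)(0 7 5 2 1)(3 10 4)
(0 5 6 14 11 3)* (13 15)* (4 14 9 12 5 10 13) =(0 10 13 15 4 14 11 3)(5 6 9 12) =[10, 1, 2, 0, 14, 6, 9, 7, 8, 12, 13, 3, 5, 15, 11, 4]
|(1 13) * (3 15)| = 2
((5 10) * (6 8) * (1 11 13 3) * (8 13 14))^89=(1 13 8 11 3 6 14)(5 10)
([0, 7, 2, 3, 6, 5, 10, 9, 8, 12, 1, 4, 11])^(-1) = (1 10 6 4 11 12 9 7)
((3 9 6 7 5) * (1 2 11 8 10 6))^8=((1 2 11 8 10 6 7 5 3 9))^8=(1 3 7 10 11)(2 9 5 6 8)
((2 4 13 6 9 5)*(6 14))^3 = (2 14 5 13 9 4 6)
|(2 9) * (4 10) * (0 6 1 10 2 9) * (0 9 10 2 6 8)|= 6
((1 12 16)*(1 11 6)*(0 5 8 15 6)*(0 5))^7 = (1 6 15 8 5 11 16 12) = ((1 12 16 11 5 8 15 6))^7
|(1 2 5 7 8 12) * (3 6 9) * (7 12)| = 12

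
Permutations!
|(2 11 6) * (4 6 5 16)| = 6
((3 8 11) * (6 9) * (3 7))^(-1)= ((3 8 11 7)(6 9))^(-1)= (3 7 11 8)(6 9)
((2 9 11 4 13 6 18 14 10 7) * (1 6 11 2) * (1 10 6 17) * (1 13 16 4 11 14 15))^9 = (1 13 6 15 17 14 18)(2 9)(4 16)(7 10)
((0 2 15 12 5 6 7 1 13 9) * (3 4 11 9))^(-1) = (0 9 11 4 3 13 1 7 6 5 12 15 2)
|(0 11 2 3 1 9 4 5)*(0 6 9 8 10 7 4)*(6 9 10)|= |(0 11 2 3 1 8 6 10 7 4 5 9)|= 12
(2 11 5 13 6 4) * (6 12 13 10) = (2 11 5 10 6 4)(12 13) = [0, 1, 11, 3, 2, 10, 4, 7, 8, 9, 6, 5, 13, 12]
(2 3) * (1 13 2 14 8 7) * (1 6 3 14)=(1 13 2 14 8 7 6 3)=[0, 13, 14, 1, 4, 5, 3, 6, 7, 9, 10, 11, 12, 2, 8]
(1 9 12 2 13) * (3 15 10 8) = (1 9 12 2 13)(3 15 10 8) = [0, 9, 13, 15, 4, 5, 6, 7, 3, 12, 8, 11, 2, 1, 14, 10]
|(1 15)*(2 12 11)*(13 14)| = |(1 15)(2 12 11)(13 14)| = 6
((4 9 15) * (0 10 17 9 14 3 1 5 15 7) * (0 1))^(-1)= ((0 10 17 9 7 1 5 15 4 14 3))^(-1)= (0 3 14 4 15 5 1 7 9 17 10)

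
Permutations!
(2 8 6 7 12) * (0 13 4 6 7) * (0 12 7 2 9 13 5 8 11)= [5, 1, 11, 3, 6, 8, 12, 7, 2, 13, 10, 0, 9, 4]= (0 5 8 2 11)(4 6 12 9 13)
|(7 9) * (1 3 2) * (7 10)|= 3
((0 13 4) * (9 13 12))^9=((0 12 9 13 4))^9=(0 4 13 9 12)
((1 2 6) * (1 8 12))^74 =((1 2 6 8 12))^74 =(1 12 8 6 2)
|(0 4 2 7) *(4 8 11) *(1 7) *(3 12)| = 14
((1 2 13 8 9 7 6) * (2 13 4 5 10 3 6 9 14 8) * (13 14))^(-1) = ((1 14 8 13 2 4 5 10 3 6)(7 9))^(-1) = (1 6 3 10 5 4 2 13 8 14)(7 9)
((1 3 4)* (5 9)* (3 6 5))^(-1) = (1 4 3 9 5 6)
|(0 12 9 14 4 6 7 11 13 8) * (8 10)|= |(0 12 9 14 4 6 7 11 13 10 8)|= 11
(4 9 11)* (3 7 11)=(3 7 11 4 9)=[0, 1, 2, 7, 9, 5, 6, 11, 8, 3, 10, 4]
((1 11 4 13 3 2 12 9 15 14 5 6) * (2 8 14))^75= (1 13 14)(2 15 9 12)(3 5 11)(4 8 6)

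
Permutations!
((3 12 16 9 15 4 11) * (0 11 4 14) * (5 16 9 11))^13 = (0 3 14 11 15 16 9 5 12)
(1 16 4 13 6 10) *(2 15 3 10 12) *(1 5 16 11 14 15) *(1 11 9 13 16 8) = [0, 9, 11, 10, 16, 8, 12, 7, 1, 13, 5, 14, 2, 6, 15, 3, 4] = (1 9 13 6 12 2 11 14 15 3 10 5 8)(4 16)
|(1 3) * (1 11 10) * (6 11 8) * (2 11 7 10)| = 6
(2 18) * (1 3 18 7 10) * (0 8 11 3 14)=(0 8 11 3 18 2 7 10 1 14)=[8, 14, 7, 18, 4, 5, 6, 10, 11, 9, 1, 3, 12, 13, 0, 15, 16, 17, 2]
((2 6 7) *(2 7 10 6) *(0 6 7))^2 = ((0 6 10 7))^2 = (0 10)(6 7)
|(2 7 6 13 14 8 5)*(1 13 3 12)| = 10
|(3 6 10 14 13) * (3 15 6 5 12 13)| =|(3 5 12 13 15 6 10 14)| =8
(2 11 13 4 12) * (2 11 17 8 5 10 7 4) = (2 17 8 5 10 7 4 12 11 13) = [0, 1, 17, 3, 12, 10, 6, 4, 5, 9, 7, 13, 11, 2, 14, 15, 16, 8]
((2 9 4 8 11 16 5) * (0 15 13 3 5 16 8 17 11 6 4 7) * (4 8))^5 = (0 2 13 7 5 15 9 3)(4 11 17)(6 8)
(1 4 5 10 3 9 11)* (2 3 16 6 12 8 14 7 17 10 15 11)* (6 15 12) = [0, 4, 3, 9, 5, 12, 6, 17, 14, 2, 16, 1, 8, 13, 7, 11, 15, 10] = (1 4 5 12 8 14 7 17 10 16 15 11)(2 3 9)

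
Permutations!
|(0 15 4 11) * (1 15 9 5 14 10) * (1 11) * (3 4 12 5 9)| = 10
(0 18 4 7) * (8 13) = (0 18 4 7)(8 13) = [18, 1, 2, 3, 7, 5, 6, 0, 13, 9, 10, 11, 12, 8, 14, 15, 16, 17, 4]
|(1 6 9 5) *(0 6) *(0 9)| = |(0 6)(1 9 5)| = 6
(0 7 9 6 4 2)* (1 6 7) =(0 1 6 4 2)(7 9) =[1, 6, 0, 3, 2, 5, 4, 9, 8, 7]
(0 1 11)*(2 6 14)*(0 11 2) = [1, 2, 6, 3, 4, 5, 14, 7, 8, 9, 10, 11, 12, 13, 0] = (0 1 2 6 14)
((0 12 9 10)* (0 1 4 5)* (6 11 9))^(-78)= (0 11 1)(4 12 9)(5 6 10)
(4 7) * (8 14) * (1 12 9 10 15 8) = (1 12 9 10 15 8 14)(4 7) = [0, 12, 2, 3, 7, 5, 6, 4, 14, 10, 15, 11, 9, 13, 1, 8]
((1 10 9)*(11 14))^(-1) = (1 9 10)(11 14)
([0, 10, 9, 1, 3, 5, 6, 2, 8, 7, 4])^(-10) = [0, 4, 7, 10, 1, 5, 6, 9, 8, 2, 3]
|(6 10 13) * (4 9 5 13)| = |(4 9 5 13 6 10)| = 6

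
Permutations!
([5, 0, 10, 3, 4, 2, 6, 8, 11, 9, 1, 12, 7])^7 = (0 2 1 5 10)(7 12 11 8)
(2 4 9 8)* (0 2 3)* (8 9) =(9)(0 2 4 8 3) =[2, 1, 4, 0, 8, 5, 6, 7, 3, 9]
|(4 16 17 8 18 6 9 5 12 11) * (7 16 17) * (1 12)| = |(1 12 11 4 17 8 18 6 9 5)(7 16)| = 10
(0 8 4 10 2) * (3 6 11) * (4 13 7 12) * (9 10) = [8, 1, 0, 6, 9, 5, 11, 12, 13, 10, 2, 3, 4, 7] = (0 8 13 7 12 4 9 10 2)(3 6 11)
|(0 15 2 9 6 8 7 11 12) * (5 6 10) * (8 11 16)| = 9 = |(0 15 2 9 10 5 6 11 12)(7 16 8)|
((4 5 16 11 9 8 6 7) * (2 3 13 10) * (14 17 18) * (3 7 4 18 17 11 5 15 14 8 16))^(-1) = (2 10 13 3 5 16 9 11 14 15 4 6 8 18 7)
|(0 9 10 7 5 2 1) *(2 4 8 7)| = |(0 9 10 2 1)(4 8 7 5)| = 20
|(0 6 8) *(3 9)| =6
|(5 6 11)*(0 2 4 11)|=6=|(0 2 4 11 5 6)|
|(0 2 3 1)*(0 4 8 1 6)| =12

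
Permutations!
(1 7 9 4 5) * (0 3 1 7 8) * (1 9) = (0 3 9 4 5 7 1 8) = [3, 8, 2, 9, 5, 7, 6, 1, 0, 4]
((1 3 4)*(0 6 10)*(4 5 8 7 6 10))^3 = (0 10)(1 8 4 5 6 3 7)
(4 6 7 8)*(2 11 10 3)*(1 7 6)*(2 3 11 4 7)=(1 2 4)(7 8)(10 11)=[0, 2, 4, 3, 1, 5, 6, 8, 7, 9, 11, 10]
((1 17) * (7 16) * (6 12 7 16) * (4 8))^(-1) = ((1 17)(4 8)(6 12 7))^(-1) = (1 17)(4 8)(6 7 12)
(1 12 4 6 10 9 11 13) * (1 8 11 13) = [0, 12, 2, 3, 6, 5, 10, 7, 11, 13, 9, 1, 4, 8] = (1 12 4 6 10 9 13 8 11)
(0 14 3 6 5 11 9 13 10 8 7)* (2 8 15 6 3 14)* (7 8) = (0 2 7)(5 11 9 13 10 15 6) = [2, 1, 7, 3, 4, 11, 5, 0, 8, 13, 15, 9, 12, 10, 14, 6]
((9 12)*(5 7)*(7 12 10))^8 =((5 12 9 10 7))^8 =(5 10 12 7 9)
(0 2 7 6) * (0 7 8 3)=(0 2 8 3)(6 7)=[2, 1, 8, 0, 4, 5, 7, 6, 3]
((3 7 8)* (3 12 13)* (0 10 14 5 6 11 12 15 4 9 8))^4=(15)(0 6 3 14 12)(5 13 10 11 7)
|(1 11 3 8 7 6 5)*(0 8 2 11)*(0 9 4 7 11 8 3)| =|(0 3 2 8 11)(1 9 4 7 6 5)| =30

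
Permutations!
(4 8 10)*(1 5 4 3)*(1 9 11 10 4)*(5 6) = (1 6 5)(3 9 11 10)(4 8) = [0, 6, 2, 9, 8, 1, 5, 7, 4, 11, 3, 10]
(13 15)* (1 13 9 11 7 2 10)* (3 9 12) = [0, 13, 10, 9, 4, 5, 6, 2, 8, 11, 1, 7, 3, 15, 14, 12] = (1 13 15 12 3 9 11 7 2 10)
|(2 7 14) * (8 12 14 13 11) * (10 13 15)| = 9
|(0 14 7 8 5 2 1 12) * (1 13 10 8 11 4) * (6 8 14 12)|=|(0 12)(1 6 8 5 2 13 10 14 7 11 4)|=22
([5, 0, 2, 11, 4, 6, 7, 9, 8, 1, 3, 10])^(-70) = [6, 5, 2, 10, 4, 7, 9, 1, 8, 0, 11, 3]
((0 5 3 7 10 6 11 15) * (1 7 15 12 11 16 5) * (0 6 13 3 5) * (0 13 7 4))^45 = ((0 1 4)(3 15 6 16 13)(7 10)(11 12))^45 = (16)(7 10)(11 12)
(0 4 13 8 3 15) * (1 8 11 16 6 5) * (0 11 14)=(0 4 13 14)(1 8 3 15 11 16 6 5)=[4, 8, 2, 15, 13, 1, 5, 7, 3, 9, 10, 16, 12, 14, 0, 11, 6]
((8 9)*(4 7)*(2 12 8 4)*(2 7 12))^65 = (4 12 8 9)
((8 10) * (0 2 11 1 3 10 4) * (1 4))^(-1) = ((0 2 11 4)(1 3 10 8))^(-1) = (0 4 11 2)(1 8 10 3)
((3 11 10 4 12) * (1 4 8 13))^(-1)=(1 13 8 10 11 3 12 4)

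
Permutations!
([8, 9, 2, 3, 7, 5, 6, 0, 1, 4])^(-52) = [1, 4, 2, 3, 0, 5, 6, 8, 9, 7]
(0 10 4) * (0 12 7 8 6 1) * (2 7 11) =(0 10 4 12 11 2 7 8 6 1) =[10, 0, 7, 3, 12, 5, 1, 8, 6, 9, 4, 2, 11]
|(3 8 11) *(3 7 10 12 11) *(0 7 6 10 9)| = |(0 7 9)(3 8)(6 10 12 11)| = 12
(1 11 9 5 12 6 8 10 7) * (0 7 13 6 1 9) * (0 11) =[7, 0, 2, 3, 4, 12, 8, 9, 10, 5, 13, 11, 1, 6] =(0 7 9 5 12 1)(6 8 10 13)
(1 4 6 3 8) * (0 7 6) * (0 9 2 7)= (1 4 9 2 7 6 3 8)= [0, 4, 7, 8, 9, 5, 3, 6, 1, 2]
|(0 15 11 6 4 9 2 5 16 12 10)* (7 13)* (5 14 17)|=26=|(0 15 11 6 4 9 2 14 17 5 16 12 10)(7 13)|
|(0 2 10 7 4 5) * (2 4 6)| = 12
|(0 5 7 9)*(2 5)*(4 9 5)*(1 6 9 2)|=4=|(0 1 6 9)(2 4)(5 7)|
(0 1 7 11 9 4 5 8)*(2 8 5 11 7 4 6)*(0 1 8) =[8, 4, 0, 3, 11, 5, 2, 7, 1, 6, 10, 9] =(0 8 1 4 11 9 6 2)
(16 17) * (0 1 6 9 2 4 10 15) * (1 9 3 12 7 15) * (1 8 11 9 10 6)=[10, 1, 4, 12, 6, 5, 3, 15, 11, 2, 8, 9, 7, 13, 14, 0, 17, 16]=(0 10 8 11 9 2 4 6 3 12 7 15)(16 17)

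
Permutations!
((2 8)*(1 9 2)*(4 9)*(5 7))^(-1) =(1 8 2 9 4)(5 7)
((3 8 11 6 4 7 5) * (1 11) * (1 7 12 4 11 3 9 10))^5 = ((1 3 8 7 5 9 10)(4 12)(6 11))^5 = (1 9 7 3 10 5 8)(4 12)(6 11)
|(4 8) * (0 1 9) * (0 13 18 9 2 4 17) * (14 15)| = |(0 1 2 4 8 17)(9 13 18)(14 15)| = 6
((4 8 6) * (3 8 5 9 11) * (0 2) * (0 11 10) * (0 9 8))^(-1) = (0 3 11 2)(4 6 8 5)(9 10)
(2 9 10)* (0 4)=[4, 1, 9, 3, 0, 5, 6, 7, 8, 10, 2]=(0 4)(2 9 10)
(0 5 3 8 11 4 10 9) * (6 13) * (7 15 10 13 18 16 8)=(0 5 3 7 15 10 9)(4 13 6 18 16 8 11)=[5, 1, 2, 7, 13, 3, 18, 15, 11, 0, 9, 4, 12, 6, 14, 10, 8, 17, 16]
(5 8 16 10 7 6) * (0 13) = [13, 1, 2, 3, 4, 8, 5, 6, 16, 9, 7, 11, 12, 0, 14, 15, 10] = (0 13)(5 8 16 10 7 6)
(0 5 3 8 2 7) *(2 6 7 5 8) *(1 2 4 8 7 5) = [7, 2, 1, 4, 8, 3, 5, 0, 6] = (0 7)(1 2)(3 4 8 6 5)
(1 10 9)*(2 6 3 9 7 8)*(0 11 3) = (0 11 3 9 1 10 7 8 2 6) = [11, 10, 6, 9, 4, 5, 0, 8, 2, 1, 7, 3]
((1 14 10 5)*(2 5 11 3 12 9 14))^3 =(3 14)(9 11)(10 12)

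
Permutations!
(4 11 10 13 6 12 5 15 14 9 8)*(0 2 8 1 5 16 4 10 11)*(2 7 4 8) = (0 7 4)(1 5 15 14 9)(6 12 16 8 10 13) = [7, 5, 2, 3, 0, 15, 12, 4, 10, 1, 13, 11, 16, 6, 9, 14, 8]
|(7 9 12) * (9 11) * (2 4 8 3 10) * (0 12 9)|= |(0 12 7 11)(2 4 8 3 10)|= 20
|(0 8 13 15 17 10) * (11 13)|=7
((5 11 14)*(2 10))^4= (5 11 14)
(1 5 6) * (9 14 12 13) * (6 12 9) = (1 5 12 13 6)(9 14) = [0, 5, 2, 3, 4, 12, 1, 7, 8, 14, 10, 11, 13, 6, 9]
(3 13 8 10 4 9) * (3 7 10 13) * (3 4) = [0, 1, 2, 4, 9, 5, 6, 10, 13, 7, 3, 11, 12, 8] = (3 4 9 7 10)(8 13)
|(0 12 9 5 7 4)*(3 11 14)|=|(0 12 9 5 7 4)(3 11 14)|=6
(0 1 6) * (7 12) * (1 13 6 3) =(0 13 6)(1 3)(7 12) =[13, 3, 2, 1, 4, 5, 0, 12, 8, 9, 10, 11, 7, 6]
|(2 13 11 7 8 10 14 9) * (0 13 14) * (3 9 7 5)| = 11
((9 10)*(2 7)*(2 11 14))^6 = ((2 7 11 14)(9 10))^6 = (2 11)(7 14)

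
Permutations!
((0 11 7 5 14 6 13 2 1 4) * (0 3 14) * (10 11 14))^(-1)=(0 5 7 11 10 3 4 1 2 13 6 14)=((0 14 6 13 2 1 4 3 10 11 7 5))^(-1)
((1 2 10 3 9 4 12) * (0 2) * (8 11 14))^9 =(14)(0 2 10 3 9 4 12 1) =((0 2 10 3 9 4 12 1)(8 11 14))^9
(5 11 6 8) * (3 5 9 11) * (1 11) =(1 11 6 8 9)(3 5) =[0, 11, 2, 5, 4, 3, 8, 7, 9, 1, 10, 6]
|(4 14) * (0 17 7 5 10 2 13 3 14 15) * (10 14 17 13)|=|(0 13 3 17 7 5 14 4 15)(2 10)|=18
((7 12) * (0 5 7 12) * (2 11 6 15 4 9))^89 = ((0 5 7)(2 11 6 15 4 9))^89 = (0 7 5)(2 9 4 15 6 11)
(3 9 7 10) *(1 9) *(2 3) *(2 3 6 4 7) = (1 9 2 6 4 7 10 3) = [0, 9, 6, 1, 7, 5, 4, 10, 8, 2, 3]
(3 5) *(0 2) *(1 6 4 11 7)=(0 2)(1 6 4 11 7)(3 5)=[2, 6, 0, 5, 11, 3, 4, 1, 8, 9, 10, 7]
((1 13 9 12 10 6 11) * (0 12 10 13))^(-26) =((0 12 13 9 10 6 11 1))^(-26) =(0 11 10 13)(1 6 9 12)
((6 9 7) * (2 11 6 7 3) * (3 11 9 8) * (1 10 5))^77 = (1 5 10)(2 3 8 6 11 9)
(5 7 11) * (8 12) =(5 7 11)(8 12) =[0, 1, 2, 3, 4, 7, 6, 11, 12, 9, 10, 5, 8]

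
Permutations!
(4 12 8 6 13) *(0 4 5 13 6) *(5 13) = (13)(0 4 12 8) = [4, 1, 2, 3, 12, 5, 6, 7, 0, 9, 10, 11, 8, 13]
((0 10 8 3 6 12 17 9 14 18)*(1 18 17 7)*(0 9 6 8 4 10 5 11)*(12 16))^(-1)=(0 11 5)(1 7 12 16 6 17 14 9 18)(3 8)(4 10)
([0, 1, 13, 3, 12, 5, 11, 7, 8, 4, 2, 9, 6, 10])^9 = (13)(4 9 11 6 12)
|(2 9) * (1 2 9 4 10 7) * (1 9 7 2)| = 6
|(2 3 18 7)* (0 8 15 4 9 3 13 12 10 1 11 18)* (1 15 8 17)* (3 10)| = |(0 17 1 11 18 7 2 13 12 3)(4 9 10 15)| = 20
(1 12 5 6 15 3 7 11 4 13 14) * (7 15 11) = (1 12 5 6 11 4 13 14)(3 15) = [0, 12, 2, 15, 13, 6, 11, 7, 8, 9, 10, 4, 5, 14, 1, 3]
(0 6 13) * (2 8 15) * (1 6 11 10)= (0 11 10 1 6 13)(2 8 15)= [11, 6, 8, 3, 4, 5, 13, 7, 15, 9, 1, 10, 12, 0, 14, 2]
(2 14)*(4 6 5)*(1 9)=(1 9)(2 14)(4 6 5)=[0, 9, 14, 3, 6, 4, 5, 7, 8, 1, 10, 11, 12, 13, 2]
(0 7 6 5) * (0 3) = (0 7 6 5 3) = [7, 1, 2, 0, 4, 3, 5, 6]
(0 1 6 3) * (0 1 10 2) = (0 10 2)(1 6 3) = [10, 6, 0, 1, 4, 5, 3, 7, 8, 9, 2]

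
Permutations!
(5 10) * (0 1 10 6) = [1, 10, 2, 3, 4, 6, 0, 7, 8, 9, 5] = (0 1 10 5 6)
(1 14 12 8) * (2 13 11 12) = (1 14 2 13 11 12 8) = [0, 14, 13, 3, 4, 5, 6, 7, 1, 9, 10, 12, 8, 11, 2]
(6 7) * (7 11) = [0, 1, 2, 3, 4, 5, 11, 6, 8, 9, 10, 7] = (6 11 7)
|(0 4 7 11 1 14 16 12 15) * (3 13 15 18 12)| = 10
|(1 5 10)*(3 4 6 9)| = 12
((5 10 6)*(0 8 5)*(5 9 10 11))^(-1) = (0 6 10 9 8)(5 11)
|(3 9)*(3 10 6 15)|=5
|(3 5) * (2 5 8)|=4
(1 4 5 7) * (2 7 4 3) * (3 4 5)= [0, 4, 7, 2, 3, 5, 6, 1]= (1 4 3 2 7)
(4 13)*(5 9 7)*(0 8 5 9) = (0 8 5)(4 13)(7 9) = [8, 1, 2, 3, 13, 0, 6, 9, 5, 7, 10, 11, 12, 4]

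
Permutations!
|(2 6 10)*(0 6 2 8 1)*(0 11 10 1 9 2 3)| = 9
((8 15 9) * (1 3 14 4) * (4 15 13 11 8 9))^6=(1 3 14 15 4)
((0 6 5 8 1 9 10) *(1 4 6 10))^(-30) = ((0 10)(1 9)(4 6 5 8))^(-30) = (10)(4 5)(6 8)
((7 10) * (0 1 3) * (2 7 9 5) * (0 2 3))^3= ((0 1)(2 7 10 9 5 3))^3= (0 1)(2 9)(3 10)(5 7)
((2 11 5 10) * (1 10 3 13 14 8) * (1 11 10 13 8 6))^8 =(14)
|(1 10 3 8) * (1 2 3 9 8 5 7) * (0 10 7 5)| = 6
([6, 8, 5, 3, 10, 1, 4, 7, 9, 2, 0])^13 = (0 6 4 10)(1 2 8 5 9)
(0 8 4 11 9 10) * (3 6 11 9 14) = (0 8 4 9 10)(3 6 11 14) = [8, 1, 2, 6, 9, 5, 11, 7, 4, 10, 0, 14, 12, 13, 3]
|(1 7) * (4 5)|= 2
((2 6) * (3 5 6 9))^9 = ((2 9 3 5 6))^9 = (2 6 5 3 9)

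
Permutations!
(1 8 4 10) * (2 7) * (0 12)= (0 12)(1 8 4 10)(2 7)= [12, 8, 7, 3, 10, 5, 6, 2, 4, 9, 1, 11, 0]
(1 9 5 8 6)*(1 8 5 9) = [0, 1, 2, 3, 4, 5, 8, 7, 6, 9] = (9)(6 8)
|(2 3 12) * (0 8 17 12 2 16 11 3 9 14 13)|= 11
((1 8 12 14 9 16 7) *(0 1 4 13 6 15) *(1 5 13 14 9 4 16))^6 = (16)(0 5 13 6 15)(1 12)(8 9)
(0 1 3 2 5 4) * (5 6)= (0 1 3 2 6 5 4)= [1, 3, 6, 2, 0, 4, 5]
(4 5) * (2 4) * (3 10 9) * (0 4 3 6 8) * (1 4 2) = [2, 4, 3, 10, 5, 1, 8, 7, 0, 6, 9] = (0 2 3 10 9 6 8)(1 4 5)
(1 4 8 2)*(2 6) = [0, 4, 1, 3, 8, 5, 2, 7, 6] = (1 4 8 6 2)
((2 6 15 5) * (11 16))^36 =(16)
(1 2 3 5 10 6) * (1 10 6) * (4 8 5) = (1 2 3 4 8 5 6 10) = [0, 2, 3, 4, 8, 6, 10, 7, 5, 9, 1]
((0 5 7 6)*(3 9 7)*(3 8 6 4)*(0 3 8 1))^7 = (0 5 1)(3 9 7 4 8 6)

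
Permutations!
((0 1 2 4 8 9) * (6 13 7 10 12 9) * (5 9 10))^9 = ((0 1 2 4 8 6 13 7 5 9)(10 12))^9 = (0 9 5 7 13 6 8 4 2 1)(10 12)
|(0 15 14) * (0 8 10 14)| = 6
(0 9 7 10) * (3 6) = (0 9 7 10)(3 6) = [9, 1, 2, 6, 4, 5, 3, 10, 8, 7, 0]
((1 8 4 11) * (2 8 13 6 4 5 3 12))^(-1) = ((1 13 6 4 11)(2 8 5 3 12))^(-1) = (1 11 4 6 13)(2 12 3 5 8)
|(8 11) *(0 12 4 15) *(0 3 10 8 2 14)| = |(0 12 4 15 3 10 8 11 2 14)| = 10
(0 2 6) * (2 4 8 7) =(0 4 8 7 2 6) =[4, 1, 6, 3, 8, 5, 0, 2, 7]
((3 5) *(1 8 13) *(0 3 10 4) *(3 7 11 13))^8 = (0 10 3 1 11)(4 5 8 13 7)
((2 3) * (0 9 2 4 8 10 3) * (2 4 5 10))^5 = ((0 9 4 8 2)(3 5 10))^5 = (3 10 5)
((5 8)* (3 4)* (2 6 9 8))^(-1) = ((2 6 9 8 5)(3 4))^(-1) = (2 5 8 9 6)(3 4)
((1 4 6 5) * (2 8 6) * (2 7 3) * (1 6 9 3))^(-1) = (1 7 4)(2 3 9 8)(5 6) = ((1 4 7)(2 8 9 3)(5 6))^(-1)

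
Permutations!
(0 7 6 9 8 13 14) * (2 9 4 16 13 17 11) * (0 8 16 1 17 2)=(0 7 6 4 1 17 11)(2 9 16 13 14 8)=[7, 17, 9, 3, 1, 5, 4, 6, 2, 16, 10, 0, 12, 14, 8, 15, 13, 11]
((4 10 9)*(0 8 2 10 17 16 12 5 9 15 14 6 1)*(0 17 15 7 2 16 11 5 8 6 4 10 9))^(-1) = (0 5 11 17 1 6)(2 7 10 9)(4 14 15)(8 12 16) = ((0 6 1 17 11 5)(2 9 10 7)(4 15 14)(8 16 12))^(-1)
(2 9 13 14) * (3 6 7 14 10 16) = [0, 1, 9, 6, 4, 5, 7, 14, 8, 13, 16, 11, 12, 10, 2, 15, 3] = (2 9 13 10 16 3 6 7 14)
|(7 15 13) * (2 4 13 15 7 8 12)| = 5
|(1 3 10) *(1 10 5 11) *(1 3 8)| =|(1 8)(3 5 11)| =6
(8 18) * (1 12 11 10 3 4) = (1 12 11 10 3 4)(8 18) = [0, 12, 2, 4, 1, 5, 6, 7, 18, 9, 3, 10, 11, 13, 14, 15, 16, 17, 8]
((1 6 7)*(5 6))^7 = (1 7 6 5)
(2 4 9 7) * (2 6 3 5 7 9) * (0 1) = (9)(0 1)(2 4)(3 5 7 6) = [1, 0, 4, 5, 2, 7, 3, 6, 8, 9]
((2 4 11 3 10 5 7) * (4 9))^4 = (2 3)(4 5)(7 11)(9 10)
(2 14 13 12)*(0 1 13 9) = (0 1 13 12 2 14 9) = [1, 13, 14, 3, 4, 5, 6, 7, 8, 0, 10, 11, 2, 12, 9]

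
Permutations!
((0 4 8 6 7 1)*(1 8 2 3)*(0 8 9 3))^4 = ((0 4 2)(1 8 6 7 9 3))^4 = (0 4 2)(1 9 6)(3 7 8)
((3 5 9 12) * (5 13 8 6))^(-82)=(3 8 5 12 13 6 9)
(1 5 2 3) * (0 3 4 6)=(0 3 1 5 2 4 6)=[3, 5, 4, 1, 6, 2, 0]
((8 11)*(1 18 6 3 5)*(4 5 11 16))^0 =((1 18 6 3 11 8 16 4 5))^0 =(18)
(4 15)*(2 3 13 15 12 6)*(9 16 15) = (2 3 13 9 16 15 4 12 6) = [0, 1, 3, 13, 12, 5, 2, 7, 8, 16, 10, 11, 6, 9, 14, 4, 15]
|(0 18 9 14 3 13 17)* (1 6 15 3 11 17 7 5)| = |(0 18 9 14 11 17)(1 6 15 3 13 7 5)| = 42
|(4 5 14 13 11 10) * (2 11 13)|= |(2 11 10 4 5 14)|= 6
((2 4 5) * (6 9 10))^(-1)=((2 4 5)(6 9 10))^(-1)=(2 5 4)(6 10 9)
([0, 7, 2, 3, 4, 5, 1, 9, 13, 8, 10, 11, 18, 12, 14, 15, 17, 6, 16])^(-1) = [0, 6, 2, 3, 4, 5, 17, 1, 9, 7, 10, 11, 13, 8, 14, 15, 18, 16, 12]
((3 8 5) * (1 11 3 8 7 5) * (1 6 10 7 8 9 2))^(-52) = ((1 11 3 8 6 10 7 5 9 2))^(-52) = (1 9 7 6 3)(2 5 10 8 11)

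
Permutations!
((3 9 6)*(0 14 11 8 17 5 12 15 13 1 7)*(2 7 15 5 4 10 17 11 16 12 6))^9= (17)(0 7 2 9 3 6 5 12 16 14)(8 11)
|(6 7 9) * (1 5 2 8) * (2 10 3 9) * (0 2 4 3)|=30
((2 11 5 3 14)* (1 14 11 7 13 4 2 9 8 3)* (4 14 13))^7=(1 5 11 3 8 9 14 13)(2 7 4)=((1 13 14 9 8 3 11 5)(2 7 4))^7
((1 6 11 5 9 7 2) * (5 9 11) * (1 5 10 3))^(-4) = (2 5 11 9 7)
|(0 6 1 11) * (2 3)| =|(0 6 1 11)(2 3)| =4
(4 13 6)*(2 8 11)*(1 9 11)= [0, 9, 8, 3, 13, 5, 4, 7, 1, 11, 10, 2, 12, 6]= (1 9 11 2 8)(4 13 6)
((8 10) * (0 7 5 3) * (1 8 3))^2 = (0 5 8 3 7 1 10)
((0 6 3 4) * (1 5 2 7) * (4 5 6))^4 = ((0 4)(1 6 3 5 2 7))^4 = (1 2 3)(5 6 7)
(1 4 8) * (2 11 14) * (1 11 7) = (1 4 8 11 14 2 7) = [0, 4, 7, 3, 8, 5, 6, 1, 11, 9, 10, 14, 12, 13, 2]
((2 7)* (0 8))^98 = ((0 8)(2 7))^98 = (8)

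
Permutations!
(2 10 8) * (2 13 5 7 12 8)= [0, 1, 10, 3, 4, 7, 6, 12, 13, 9, 2, 11, 8, 5]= (2 10)(5 7 12 8 13)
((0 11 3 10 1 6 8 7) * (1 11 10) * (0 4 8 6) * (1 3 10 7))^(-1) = (0 1 8 4 7)(10 11)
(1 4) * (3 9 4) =[0, 3, 2, 9, 1, 5, 6, 7, 8, 4] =(1 3 9 4)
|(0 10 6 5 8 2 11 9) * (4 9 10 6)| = 9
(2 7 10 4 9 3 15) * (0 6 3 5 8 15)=(0 6 3)(2 7 10 4 9 5 8 15)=[6, 1, 7, 0, 9, 8, 3, 10, 15, 5, 4, 11, 12, 13, 14, 2]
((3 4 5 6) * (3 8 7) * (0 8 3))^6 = (8)(3 5)(4 6)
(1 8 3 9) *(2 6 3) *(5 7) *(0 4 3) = (0 4 3 9 1 8 2 6)(5 7) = [4, 8, 6, 9, 3, 7, 0, 5, 2, 1]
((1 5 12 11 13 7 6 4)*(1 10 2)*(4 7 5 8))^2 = ((1 8 4 10 2)(5 12 11 13)(6 7))^2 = (1 4 2 8 10)(5 11)(12 13)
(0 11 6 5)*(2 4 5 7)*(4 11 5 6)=(0 5)(2 11 4 6 7)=[5, 1, 11, 3, 6, 0, 7, 2, 8, 9, 10, 4]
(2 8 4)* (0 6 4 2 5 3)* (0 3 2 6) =(2 8 6 4 5) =[0, 1, 8, 3, 5, 2, 4, 7, 6]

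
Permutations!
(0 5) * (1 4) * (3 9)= (0 5)(1 4)(3 9)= [5, 4, 2, 9, 1, 0, 6, 7, 8, 3]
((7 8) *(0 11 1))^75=(11)(7 8)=((0 11 1)(7 8))^75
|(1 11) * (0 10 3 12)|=4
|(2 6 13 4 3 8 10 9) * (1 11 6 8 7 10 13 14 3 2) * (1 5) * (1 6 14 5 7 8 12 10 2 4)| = |(1 11 14 3 8 13)(2 12 10 9 7)(5 6)| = 30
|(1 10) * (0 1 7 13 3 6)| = |(0 1 10 7 13 3 6)| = 7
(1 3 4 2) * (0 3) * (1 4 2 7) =(0 3 2 4 7 1) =[3, 0, 4, 2, 7, 5, 6, 1]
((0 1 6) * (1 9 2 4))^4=((0 9 2 4 1 6))^4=(0 1 2)(4 9 6)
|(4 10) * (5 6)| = 2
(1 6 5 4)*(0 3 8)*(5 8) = (0 3 5 4 1 6 8) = [3, 6, 2, 5, 1, 4, 8, 7, 0]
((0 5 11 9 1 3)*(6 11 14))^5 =(0 9 14 3 11 5 1 6)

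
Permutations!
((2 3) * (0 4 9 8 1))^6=((0 4 9 8 1)(2 3))^6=(0 4 9 8 1)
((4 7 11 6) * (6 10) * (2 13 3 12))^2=(2 3)(4 11 6 7 10)(12 13)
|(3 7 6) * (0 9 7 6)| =|(0 9 7)(3 6)| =6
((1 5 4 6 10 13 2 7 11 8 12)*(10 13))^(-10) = (13)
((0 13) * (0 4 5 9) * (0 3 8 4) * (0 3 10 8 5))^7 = ((0 13 3 5 9 10 8 4))^7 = (0 4 8 10 9 5 3 13)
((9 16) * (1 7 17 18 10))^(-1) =(1 10 18 17 7)(9 16)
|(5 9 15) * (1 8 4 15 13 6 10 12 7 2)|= |(1 8 4 15 5 9 13 6 10 12 7 2)|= 12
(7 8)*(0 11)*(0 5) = (0 11 5)(7 8) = [11, 1, 2, 3, 4, 0, 6, 8, 7, 9, 10, 5]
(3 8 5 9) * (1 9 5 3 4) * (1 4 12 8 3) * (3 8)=[0, 9, 2, 8, 4, 5, 6, 7, 1, 12, 10, 11, 3]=(1 9 12 3 8)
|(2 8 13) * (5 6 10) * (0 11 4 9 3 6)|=24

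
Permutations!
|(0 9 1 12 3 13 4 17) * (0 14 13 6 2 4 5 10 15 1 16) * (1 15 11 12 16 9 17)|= 14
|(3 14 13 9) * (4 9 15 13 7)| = 10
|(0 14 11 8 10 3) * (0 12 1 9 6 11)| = |(0 14)(1 9 6 11 8 10 3 12)| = 8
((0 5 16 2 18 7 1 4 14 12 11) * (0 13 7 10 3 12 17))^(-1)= (0 17 14 4 1 7 13 11 12 3 10 18 2 16 5)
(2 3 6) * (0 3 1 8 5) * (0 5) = (0 3 6 2 1 8) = [3, 8, 1, 6, 4, 5, 2, 7, 0]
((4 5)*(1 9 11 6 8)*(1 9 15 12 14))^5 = (1 15 12 14)(4 5)(6 8 9 11)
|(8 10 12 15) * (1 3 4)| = 12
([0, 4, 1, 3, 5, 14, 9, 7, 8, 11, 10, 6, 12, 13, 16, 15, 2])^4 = [0, 16, 14, 3, 2, 1, 9, 7, 8, 11, 10, 6, 12, 13, 4, 15, 5]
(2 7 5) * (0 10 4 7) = (0 10 4 7 5 2) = [10, 1, 0, 3, 7, 2, 6, 5, 8, 9, 4]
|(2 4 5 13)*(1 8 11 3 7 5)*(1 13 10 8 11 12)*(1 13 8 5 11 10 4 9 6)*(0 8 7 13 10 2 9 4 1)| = |(0 8 12 10 5 1 2 4 7 11 3 13 9 6)| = 14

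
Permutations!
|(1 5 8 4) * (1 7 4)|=6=|(1 5 8)(4 7)|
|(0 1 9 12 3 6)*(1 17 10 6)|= |(0 17 10 6)(1 9 12 3)|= 4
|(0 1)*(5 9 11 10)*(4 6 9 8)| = |(0 1)(4 6 9 11 10 5 8)| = 14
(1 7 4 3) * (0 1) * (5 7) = (0 1 5 7 4 3) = [1, 5, 2, 0, 3, 7, 6, 4]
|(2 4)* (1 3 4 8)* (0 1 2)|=|(0 1 3 4)(2 8)|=4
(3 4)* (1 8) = [0, 8, 2, 4, 3, 5, 6, 7, 1] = (1 8)(3 4)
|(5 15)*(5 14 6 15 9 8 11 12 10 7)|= |(5 9 8 11 12 10 7)(6 15 14)|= 21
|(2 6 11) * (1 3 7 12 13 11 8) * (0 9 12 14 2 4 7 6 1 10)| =|(0 9 12 13 11 4 7 14 2 1 3 6 8 10)| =14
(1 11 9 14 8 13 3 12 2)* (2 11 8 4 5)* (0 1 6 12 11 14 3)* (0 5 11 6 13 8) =(0 1)(2 13 5)(3 6 12 14 4 11 9) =[1, 0, 13, 6, 11, 2, 12, 7, 8, 3, 10, 9, 14, 5, 4]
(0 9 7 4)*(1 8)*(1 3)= (0 9 7 4)(1 8 3)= [9, 8, 2, 1, 0, 5, 6, 4, 3, 7]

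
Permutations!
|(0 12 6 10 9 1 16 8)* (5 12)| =9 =|(0 5 12 6 10 9 1 16 8)|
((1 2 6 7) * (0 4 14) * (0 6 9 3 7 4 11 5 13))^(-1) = ((0 11 5 13)(1 2 9 3 7)(4 14 6))^(-1) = (0 13 5 11)(1 7 3 9 2)(4 6 14)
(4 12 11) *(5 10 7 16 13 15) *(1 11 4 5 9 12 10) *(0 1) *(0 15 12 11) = (0 1)(4 10 7 16 13 12)(5 15 9 11) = [1, 0, 2, 3, 10, 15, 6, 16, 8, 11, 7, 5, 4, 12, 14, 9, 13]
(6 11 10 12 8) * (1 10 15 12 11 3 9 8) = (1 10 11 15 12)(3 9 8 6) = [0, 10, 2, 9, 4, 5, 3, 7, 6, 8, 11, 15, 1, 13, 14, 12]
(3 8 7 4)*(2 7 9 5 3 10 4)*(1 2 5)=(1 2 7 5 3 8 9)(4 10)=[0, 2, 7, 8, 10, 3, 6, 5, 9, 1, 4]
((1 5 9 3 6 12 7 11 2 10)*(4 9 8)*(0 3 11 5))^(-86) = (0 5 2 6 4 1 7 11 3 8 10 12 9)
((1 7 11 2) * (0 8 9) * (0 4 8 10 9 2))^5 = (0 2 10 1 9 7 4 11 8)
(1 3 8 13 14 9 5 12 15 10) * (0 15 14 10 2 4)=(0 15 2 4)(1 3 8 13 10)(5 12 14 9)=[15, 3, 4, 8, 0, 12, 6, 7, 13, 5, 1, 11, 14, 10, 9, 2]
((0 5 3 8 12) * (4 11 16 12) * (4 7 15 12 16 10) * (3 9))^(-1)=((16)(0 5 9 3 8 7 15 12)(4 11 10))^(-1)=(16)(0 12 15 7 8 3 9 5)(4 10 11)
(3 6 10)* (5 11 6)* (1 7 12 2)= (1 7 12 2)(3 5 11 6 10)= [0, 7, 1, 5, 4, 11, 10, 12, 8, 9, 3, 6, 2]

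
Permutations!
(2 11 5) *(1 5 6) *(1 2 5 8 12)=(1 8 12)(2 11 6)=[0, 8, 11, 3, 4, 5, 2, 7, 12, 9, 10, 6, 1]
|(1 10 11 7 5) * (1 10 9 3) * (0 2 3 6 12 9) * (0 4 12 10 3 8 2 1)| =22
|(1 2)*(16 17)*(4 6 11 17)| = |(1 2)(4 6 11 17 16)| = 10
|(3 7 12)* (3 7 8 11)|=|(3 8 11)(7 12)|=6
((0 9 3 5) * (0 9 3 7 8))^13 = (0 3 5 9 7 8)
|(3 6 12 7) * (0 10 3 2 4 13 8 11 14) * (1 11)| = 13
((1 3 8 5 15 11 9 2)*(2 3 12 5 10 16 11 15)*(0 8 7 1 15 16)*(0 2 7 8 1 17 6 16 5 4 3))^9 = (0 5 12 17 3 16 10 9 15 1 7 4 6 8 11 2)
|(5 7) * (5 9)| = 3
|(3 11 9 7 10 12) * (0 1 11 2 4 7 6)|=|(0 1 11 9 6)(2 4 7 10 12 3)|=30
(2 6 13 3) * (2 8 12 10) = [0, 1, 6, 8, 4, 5, 13, 7, 12, 9, 2, 11, 10, 3] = (2 6 13 3 8 12 10)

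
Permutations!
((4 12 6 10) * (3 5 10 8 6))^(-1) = (3 12 4 10 5)(6 8)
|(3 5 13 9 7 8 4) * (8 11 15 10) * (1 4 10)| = |(1 4 3 5 13 9 7 11 15)(8 10)| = 18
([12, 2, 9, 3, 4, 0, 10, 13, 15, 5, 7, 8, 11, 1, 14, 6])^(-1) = [5, 13, 1, 3, 4, 9, 15, 10, 11, 2, 6, 12, 0, 7, 14, 8]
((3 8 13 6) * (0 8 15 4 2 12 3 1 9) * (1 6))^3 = ((0 8 13 1 9)(2 12 3 15 4))^3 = (0 1 8 9 13)(2 15 12 4 3)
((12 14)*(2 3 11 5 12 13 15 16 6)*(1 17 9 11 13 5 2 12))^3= (1 11 13 6 5 9 3 16 14 17 2 15 12)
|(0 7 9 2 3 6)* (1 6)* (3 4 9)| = |(0 7 3 1 6)(2 4 9)| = 15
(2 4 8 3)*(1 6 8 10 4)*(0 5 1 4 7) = (0 5 1 6 8 3 2 4 10 7) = [5, 6, 4, 2, 10, 1, 8, 0, 3, 9, 7]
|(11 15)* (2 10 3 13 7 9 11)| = |(2 10 3 13 7 9 11 15)| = 8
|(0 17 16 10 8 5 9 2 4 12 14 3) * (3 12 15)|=|(0 17 16 10 8 5 9 2 4 15 3)(12 14)|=22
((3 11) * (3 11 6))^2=((11)(3 6))^2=(11)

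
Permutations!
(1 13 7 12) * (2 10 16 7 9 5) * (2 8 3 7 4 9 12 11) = [0, 13, 10, 7, 9, 8, 6, 11, 3, 5, 16, 2, 1, 12, 14, 15, 4] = (1 13 12)(2 10 16 4 9 5 8 3 7 11)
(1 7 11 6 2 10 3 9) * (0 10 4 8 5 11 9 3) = [10, 7, 4, 3, 8, 11, 2, 9, 5, 1, 0, 6] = (0 10)(1 7 9)(2 4 8 5 11 6)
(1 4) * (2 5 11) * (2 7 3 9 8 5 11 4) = (1 2 11 7 3 9 8 5 4) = [0, 2, 11, 9, 1, 4, 6, 3, 5, 8, 10, 7]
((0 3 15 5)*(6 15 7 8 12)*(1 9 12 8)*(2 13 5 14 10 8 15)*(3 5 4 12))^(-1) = (0 5)(1 7 3 9)(2 6 12 4 13)(8 10 14 15) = ((0 5)(1 9 3 7)(2 13 4 12 6)(8 15 14 10))^(-1)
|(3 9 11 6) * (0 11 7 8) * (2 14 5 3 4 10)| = |(0 11 6 4 10 2 14 5 3 9 7 8)| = 12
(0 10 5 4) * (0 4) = (0 10 5) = [10, 1, 2, 3, 4, 0, 6, 7, 8, 9, 5]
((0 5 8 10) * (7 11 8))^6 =((0 5 7 11 8 10))^6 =(11)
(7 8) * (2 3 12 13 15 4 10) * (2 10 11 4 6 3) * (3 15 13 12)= (4 11)(6 15)(7 8)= [0, 1, 2, 3, 11, 5, 15, 8, 7, 9, 10, 4, 12, 13, 14, 6]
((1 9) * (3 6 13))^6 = ((1 9)(3 6 13))^6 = (13)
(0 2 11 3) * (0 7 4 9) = (0 2 11 3 7 4 9) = [2, 1, 11, 7, 9, 5, 6, 4, 8, 0, 10, 3]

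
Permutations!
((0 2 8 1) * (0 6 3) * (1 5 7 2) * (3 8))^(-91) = ((0 1 6 8 5 7 2 3))^(-91) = (0 7 6 3 5 1 2 8)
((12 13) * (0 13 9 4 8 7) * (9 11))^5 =((0 13 12 11 9 4 8 7))^5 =(0 4 12 7 9 13 8 11)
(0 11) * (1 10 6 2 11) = (0 1 10 6 2 11) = [1, 10, 11, 3, 4, 5, 2, 7, 8, 9, 6, 0]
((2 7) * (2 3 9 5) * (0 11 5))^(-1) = (0 9 3 7 2 5 11)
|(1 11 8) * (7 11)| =4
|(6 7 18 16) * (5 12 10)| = |(5 12 10)(6 7 18 16)| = 12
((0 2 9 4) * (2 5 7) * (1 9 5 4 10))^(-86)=((0 4)(1 9 10)(2 5 7))^(-86)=(1 9 10)(2 5 7)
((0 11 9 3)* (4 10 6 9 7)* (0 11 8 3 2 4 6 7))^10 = ((0 8 3 11)(2 4 10 7 6 9))^10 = (0 3)(2 6 10)(4 9 7)(8 11)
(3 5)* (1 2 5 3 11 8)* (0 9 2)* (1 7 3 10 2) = (0 9 1)(2 5 11 8 7 3 10) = [9, 0, 5, 10, 4, 11, 6, 3, 7, 1, 2, 8]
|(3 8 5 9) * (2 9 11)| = |(2 9 3 8 5 11)| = 6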